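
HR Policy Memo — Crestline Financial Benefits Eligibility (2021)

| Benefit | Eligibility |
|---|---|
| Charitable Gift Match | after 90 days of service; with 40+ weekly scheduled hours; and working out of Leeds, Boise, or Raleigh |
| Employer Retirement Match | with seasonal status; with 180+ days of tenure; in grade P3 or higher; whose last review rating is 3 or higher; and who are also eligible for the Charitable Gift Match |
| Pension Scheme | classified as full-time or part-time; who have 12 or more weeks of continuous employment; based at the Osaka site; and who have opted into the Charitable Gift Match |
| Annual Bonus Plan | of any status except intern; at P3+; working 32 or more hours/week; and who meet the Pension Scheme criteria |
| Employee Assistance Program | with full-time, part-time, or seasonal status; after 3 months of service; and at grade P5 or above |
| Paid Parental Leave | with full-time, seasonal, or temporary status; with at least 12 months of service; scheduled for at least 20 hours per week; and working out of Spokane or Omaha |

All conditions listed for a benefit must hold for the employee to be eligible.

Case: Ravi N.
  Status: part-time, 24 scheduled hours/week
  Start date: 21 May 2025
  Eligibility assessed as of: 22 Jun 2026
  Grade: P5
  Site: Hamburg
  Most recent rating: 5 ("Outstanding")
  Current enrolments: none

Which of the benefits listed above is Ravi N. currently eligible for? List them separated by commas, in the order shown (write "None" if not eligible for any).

Service from 21 May 2025 to 22 Jun 2026: 397 days.
Charitable Gift Match — service 397 days ≥ 90 days ✓; 24 hrs/wk < 40 ✗ → not eligible.
Employer Retirement Match — status part-time ✗ (requires seasonal) → not eligible.
Pension Scheme — status part-time ✓; service 397 days ≥ 12 weeks (≈84 days) ✓; site Hamburg ✗ (not Osaka) → not eligible.
Annual Bonus Plan — status part-time ✓ (not excluded); grade P5 ≥ P3 ✓; 24 hrs/wk < 32 ✗ → not eligible.
Employee Assistance Program — status part-time ✓; service 397 days ≥ 3 months (≈90 days) ✓; grade P5 ≥ P5 ✓ → eligible.
Paid Parental Leave — status part-time ✗ (requires full-time, seasonal, or temporary) → not eligible.

Employee Assistance Program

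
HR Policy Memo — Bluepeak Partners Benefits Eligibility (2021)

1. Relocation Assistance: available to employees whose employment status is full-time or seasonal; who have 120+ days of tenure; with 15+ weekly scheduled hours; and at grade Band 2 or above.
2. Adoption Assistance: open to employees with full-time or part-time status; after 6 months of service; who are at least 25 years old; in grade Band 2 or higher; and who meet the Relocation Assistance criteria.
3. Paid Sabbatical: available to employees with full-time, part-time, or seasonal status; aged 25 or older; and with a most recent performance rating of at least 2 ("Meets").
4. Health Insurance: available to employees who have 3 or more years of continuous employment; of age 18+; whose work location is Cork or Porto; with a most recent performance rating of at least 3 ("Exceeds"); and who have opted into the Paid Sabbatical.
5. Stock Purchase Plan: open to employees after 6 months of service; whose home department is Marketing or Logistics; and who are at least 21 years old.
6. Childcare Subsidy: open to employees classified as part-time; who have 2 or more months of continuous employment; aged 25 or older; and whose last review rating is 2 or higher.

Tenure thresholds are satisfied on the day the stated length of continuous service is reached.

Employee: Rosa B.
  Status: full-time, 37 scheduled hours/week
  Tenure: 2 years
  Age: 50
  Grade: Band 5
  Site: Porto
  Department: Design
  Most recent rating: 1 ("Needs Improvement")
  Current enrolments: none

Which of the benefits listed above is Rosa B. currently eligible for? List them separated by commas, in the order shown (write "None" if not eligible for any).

Relocation Assistance — status full-time ✓; service 2 years ≥ 120 days ✓; 37 hrs/wk ≥ 15 ✓; grade Band 5 ≥ Band 2 ✓ → eligible.
Adoption Assistance — status full-time ✓; service 2 years ≥ 6 months (≈180 days) ✓; age 50 ≥ 25 ✓; grade Band 5 ≥ Band 2 ✓; eligible for Relocation Assistance ✓ → eligible.
Paid Sabbatical — status full-time ✓; age 50 ≥ 25 ✓; rating 1 < 2 ✗ → not eligible.
Health Insurance — service 2 years < 3 years ✗ → not eligible.
Stock Purchase Plan — service 2 years ≥ 6 months (≈180 days) ✓; dept Design ✗ → not eligible.
Childcare Subsidy — status full-time ✗ (requires part-time) → not eligible.

Relocation Assistance, Adoption Assistance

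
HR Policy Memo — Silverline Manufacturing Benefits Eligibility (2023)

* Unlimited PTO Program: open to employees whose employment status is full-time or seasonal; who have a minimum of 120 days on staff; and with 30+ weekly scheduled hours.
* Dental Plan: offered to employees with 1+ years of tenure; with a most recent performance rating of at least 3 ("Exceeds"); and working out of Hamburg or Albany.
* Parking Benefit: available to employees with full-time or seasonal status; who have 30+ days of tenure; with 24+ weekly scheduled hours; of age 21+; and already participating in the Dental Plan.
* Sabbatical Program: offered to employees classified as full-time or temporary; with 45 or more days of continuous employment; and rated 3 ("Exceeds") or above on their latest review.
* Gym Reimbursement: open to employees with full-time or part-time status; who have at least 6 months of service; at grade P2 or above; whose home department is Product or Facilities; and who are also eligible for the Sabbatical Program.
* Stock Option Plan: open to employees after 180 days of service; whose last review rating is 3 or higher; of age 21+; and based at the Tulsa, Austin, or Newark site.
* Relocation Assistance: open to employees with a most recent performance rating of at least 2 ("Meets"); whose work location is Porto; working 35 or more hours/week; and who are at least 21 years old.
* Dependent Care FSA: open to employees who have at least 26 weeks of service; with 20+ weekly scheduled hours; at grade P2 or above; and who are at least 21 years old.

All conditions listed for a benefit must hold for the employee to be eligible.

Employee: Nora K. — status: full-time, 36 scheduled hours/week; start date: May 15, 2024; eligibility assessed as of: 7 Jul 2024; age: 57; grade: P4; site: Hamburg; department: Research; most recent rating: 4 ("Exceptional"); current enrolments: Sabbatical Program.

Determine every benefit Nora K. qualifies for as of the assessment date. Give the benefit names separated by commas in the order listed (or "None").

Service from May 15, 2024 to 7 Jul 2024: 53 days.
Unlimited PTO Program — status full-time ✓; service 53 days < 120 days ✗ → not eligible.
Dental Plan — service 53 days < 1 year (≈365 days) ✗ → not eligible.
Parking Benefit — status full-time ✓; service 53 days ≥ 30 days ✓; 36 hrs/wk ≥ 24 ✓; age 57 ≥ 21 ✓; not enrolled in Dental Plan ✗ → not eligible.
Sabbatical Program — status full-time ✓; service 53 days ≥ 45 days ✓; rating 4 ≥ 3 ✓ → eligible.
Gym Reimbursement — status full-time ✓; service 53 days < 6 months (≈180 days) ✗ → not eligible.
Stock Option Plan — service 53 days < 180 days ✗ → not eligible.
Relocation Assistance — rating 4 ≥ 2 ✓; site Hamburg ✗ (not Porto) → not eligible.
Dependent Care FSA — service 53 days < 26 weeks (≈182 days) ✗ → not eligible.

Sabbatical Program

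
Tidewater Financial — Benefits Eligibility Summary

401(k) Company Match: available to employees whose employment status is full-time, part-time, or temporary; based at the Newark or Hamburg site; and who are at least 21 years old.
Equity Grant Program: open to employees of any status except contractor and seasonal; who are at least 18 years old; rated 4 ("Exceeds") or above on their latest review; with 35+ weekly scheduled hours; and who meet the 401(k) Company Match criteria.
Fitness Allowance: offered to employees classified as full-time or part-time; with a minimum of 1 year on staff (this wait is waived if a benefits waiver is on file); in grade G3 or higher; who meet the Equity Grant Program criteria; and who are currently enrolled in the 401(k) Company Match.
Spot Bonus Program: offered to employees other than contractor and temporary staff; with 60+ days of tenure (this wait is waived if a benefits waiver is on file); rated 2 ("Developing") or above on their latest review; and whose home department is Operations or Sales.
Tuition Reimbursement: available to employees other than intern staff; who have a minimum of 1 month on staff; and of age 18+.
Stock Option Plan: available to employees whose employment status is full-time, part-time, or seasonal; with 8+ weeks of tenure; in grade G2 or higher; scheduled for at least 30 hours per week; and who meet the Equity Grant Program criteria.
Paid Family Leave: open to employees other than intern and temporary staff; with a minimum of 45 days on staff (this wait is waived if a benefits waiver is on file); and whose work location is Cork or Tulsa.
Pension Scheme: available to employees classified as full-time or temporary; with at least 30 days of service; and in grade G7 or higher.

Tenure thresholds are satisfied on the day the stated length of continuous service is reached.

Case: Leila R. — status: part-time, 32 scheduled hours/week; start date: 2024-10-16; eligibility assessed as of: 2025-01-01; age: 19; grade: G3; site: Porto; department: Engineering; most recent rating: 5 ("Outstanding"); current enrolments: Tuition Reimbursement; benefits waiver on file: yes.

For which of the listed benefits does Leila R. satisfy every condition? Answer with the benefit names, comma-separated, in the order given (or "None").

Service from 2024-10-16 to 2025-01-01: 77 days.
401(k) Company Match — status part-time ✓; site Porto ✗ (not Newark or Hamburg) → not eligible.
Equity Grant Program — status part-time ✓ (not excluded); age 19 ≥ 18 ✓; rating 5 ≥ 4 ✓; 32 hrs/wk < 35 ✗ → not eligible.
Fitness Allowance — status part-time ✓; benefits waiver on file ✓; grade G3 ≥ G3 ✓; not eligible for Equity Grant Program ✗ → not eligible.
Spot Bonus Program — status part-time ✓ (not excluded); benefits waiver on file ✓; rating 5 ≥ 2 ✓; dept Engineering ✗ → not eligible.
Tuition Reimbursement — status part-time ✓ (not excluded); service 77 days ≥ 1 month (≈30 days) ✓; age 19 ≥ 18 ✓ → eligible.
Stock Option Plan — status part-time ✓; service 77 days ≥ 8 weeks (≈56 days) ✓; grade G3 ≥ G2 ✓; 32 hrs/wk ≥ 30 ✓; not eligible for Equity Grant Program ✗ → not eligible.
Paid Family Leave — status part-time ✓ (not excluded); benefits waiver on file ✓; site Porto ✗ (not Cork or Tulsa) → not eligible.
Pension Scheme — status part-time ✗ (requires full-time or temporary) → not eligible.

Tuition Reimbursement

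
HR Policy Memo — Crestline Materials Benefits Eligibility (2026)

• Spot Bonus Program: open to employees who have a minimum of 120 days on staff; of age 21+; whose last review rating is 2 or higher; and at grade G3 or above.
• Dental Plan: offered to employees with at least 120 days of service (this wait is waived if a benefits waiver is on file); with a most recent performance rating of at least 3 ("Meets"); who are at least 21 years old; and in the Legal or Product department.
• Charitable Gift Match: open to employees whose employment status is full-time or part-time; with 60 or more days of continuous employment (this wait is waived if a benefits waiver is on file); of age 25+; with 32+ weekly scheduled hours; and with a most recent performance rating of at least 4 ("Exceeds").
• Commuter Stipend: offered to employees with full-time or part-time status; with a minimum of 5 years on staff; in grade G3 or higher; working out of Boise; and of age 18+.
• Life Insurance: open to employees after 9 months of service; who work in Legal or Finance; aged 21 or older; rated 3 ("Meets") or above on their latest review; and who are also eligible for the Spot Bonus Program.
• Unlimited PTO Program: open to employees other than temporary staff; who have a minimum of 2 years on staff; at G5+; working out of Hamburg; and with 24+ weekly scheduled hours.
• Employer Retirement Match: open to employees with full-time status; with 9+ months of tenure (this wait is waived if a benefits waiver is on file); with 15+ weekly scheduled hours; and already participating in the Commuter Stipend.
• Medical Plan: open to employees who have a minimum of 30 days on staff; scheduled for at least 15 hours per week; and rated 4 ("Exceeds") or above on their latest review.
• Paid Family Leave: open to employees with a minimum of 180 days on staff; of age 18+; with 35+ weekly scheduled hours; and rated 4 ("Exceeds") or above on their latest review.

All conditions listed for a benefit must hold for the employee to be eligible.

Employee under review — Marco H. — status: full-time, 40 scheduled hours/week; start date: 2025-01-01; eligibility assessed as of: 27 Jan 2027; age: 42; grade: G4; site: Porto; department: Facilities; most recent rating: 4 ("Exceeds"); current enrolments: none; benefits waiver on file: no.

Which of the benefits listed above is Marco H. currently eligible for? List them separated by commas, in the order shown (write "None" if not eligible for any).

Service from 2025-01-01 to 27 Jan 2027: 756 days.
Spot Bonus Program — service 756 days ≥ 120 days ✓; age 42 ≥ 21 ✓; rating 4 ≥ 2 ✓; grade G4 ≥ G3 ✓ → eligible.
Dental Plan — no waiver, service 756 days ≥ 120 days ✓; rating 4 ≥ 3 ✓; age 42 ≥ 21 ✓; dept Facilities ✗ → not eligible.
Charitable Gift Match — status full-time ✓; no waiver, service 756 days ≥ 60 days ✓; age 42 ≥ 25 ✓; 40 hrs/wk ≥ 32 ✓; rating 4 ≥ 4 ✓ → eligible.
Commuter Stipend — status full-time ✓; service 756 days < 5 years (≈1825 days) ✗ → not eligible.
Life Insurance — service 756 days ≥ 9 months (≈270 days) ✓; dept Facilities ✗ → not eligible.
Unlimited PTO Program — status full-time ✓ (not excluded); service 756 days ≥ 2 years (≈730 days) ✓; grade G4 < G5 ✗ → not eligible.
Employer Retirement Match — status full-time ✓; no waiver, service 756 days ≥ 9 months (≈270 days) ✓; 40 hrs/wk ≥ 15 ✓; not enrolled in Commuter Stipend ✗ → not eligible.
Medical Plan — service 756 days ≥ 30 days ✓; 40 hrs/wk ≥ 15 ✓; rating 4 ≥ 4 ✓ → eligible.
Paid Family Leave — service 756 days ≥ 180 days ✓; age 42 ≥ 18 ✓; 40 hrs/wk ≥ 35 ✓; rating 4 ≥ 4 ✓ → eligible.

Spot Bonus Program, Charitable Gift Match, Medical Plan, Paid Family Leave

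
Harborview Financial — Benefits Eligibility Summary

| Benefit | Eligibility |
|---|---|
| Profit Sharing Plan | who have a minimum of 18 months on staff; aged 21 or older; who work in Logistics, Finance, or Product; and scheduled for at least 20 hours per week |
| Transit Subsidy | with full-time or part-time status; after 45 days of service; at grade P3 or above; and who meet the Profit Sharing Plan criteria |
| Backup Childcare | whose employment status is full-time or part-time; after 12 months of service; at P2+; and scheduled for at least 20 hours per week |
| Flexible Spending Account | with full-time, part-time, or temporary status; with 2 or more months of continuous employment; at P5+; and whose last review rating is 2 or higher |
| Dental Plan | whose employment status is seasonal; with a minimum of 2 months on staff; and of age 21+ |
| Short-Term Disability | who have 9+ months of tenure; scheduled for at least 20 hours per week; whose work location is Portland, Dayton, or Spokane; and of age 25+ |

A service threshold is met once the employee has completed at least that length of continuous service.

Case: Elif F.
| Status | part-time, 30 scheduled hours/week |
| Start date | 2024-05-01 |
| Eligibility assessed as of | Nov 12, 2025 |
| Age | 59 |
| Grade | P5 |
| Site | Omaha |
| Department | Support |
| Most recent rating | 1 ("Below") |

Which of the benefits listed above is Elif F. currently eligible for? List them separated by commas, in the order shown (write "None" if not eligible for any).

Backup Childcare

Service from 2024-05-01 to Nov 12, 2025: 560 days.
Profit Sharing Plan — service 560 days ≥ 18 months (≈540 days) ✓; age 59 ≥ 21 ✓; dept Support ✗ → not eligible.
Transit Subsidy — status part-time ✓; service 560 days ≥ 45 days ✓; grade P5 ≥ P3 ✓; not eligible for Profit Sharing Plan ✗ → not eligible.
Backup Childcare — status part-time ✓; service 560 days ≥ 12 months (≈360 days) ✓; grade P5 ≥ P2 ✓; 30 hrs/wk ≥ 20 ✓ → eligible.
Flexible Spending Account — status part-time ✓; service 560 days ≥ 2 months (≈60 days) ✓; grade P5 ≥ P5 ✓; rating 1 < 2 ✗ → not eligible.
Dental Plan — status part-time ✗ (requires seasonal) → not eligible.
Short-Term Disability — service 560 days ≥ 9 months (≈270 days) ✓; 30 hrs/wk ≥ 20 ✓; site Omaha ✗ (not Portland, Dayton, or Spokane) → not eligible.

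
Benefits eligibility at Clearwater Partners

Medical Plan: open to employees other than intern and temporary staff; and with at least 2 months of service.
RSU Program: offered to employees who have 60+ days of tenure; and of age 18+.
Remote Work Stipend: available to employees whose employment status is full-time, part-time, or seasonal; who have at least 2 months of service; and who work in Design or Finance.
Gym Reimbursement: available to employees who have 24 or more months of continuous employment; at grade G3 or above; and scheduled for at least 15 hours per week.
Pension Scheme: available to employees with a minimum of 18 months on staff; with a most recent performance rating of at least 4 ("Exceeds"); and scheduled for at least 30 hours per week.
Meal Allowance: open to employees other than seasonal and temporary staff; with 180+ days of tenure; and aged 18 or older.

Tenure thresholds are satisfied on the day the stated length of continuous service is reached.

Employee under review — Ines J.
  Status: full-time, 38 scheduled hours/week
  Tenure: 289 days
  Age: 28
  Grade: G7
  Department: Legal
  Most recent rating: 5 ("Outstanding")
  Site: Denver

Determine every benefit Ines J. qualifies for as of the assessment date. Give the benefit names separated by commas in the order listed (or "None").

Medical Plan — status full-time ✓ (not excluded); service 289 days ≥ 2 months (≈60 days) ✓ → eligible.
RSU Program — service 289 days ≥ 60 days ✓; age 28 ≥ 18 ✓ → eligible.
Remote Work Stipend — status full-time ✓; service 289 days ≥ 2 months (≈60 days) ✓; dept Legal ✗ → not eligible.
Gym Reimbursement — service 289 days < 24 months (≈720 days) ✗ → not eligible.
Pension Scheme — service 289 days < 18 months (≈540 days) ✗ → not eligible.
Meal Allowance — status full-time ✓ (not excluded); service 289 days ≥ 180 days ✓; age 28 ≥ 18 ✓ → eligible.

Medical Plan, RSU Program, Meal Allowance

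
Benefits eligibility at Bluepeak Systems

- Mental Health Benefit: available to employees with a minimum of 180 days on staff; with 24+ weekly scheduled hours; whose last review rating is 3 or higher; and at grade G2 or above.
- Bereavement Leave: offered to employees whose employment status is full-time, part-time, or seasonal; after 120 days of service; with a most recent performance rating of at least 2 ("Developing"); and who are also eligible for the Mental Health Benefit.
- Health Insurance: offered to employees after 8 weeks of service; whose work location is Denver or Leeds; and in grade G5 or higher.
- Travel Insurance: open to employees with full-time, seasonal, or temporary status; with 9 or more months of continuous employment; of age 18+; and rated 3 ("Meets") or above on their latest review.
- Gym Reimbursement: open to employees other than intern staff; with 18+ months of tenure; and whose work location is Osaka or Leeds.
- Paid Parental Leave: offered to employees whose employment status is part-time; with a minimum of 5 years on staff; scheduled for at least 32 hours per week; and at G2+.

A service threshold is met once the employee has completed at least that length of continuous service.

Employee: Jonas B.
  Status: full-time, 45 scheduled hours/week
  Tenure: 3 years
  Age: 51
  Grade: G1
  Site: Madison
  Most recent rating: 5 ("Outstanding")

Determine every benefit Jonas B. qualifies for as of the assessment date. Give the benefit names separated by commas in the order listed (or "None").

Mental Health Benefit — service 3 years ≥ 180 days ✓; 45 hrs/wk ≥ 24 ✓; rating 5 ≥ 3 ✓; grade G1 < G2 ✗ → not eligible.
Bereavement Leave — status full-time ✓; service 3 years ≥ 120 days ✓; rating 5 ≥ 2 ✓; not eligible for Mental Health Benefit ✗ → not eligible.
Health Insurance — service 3 years ≥ 8 weeks (≈56 days) ✓; site Madison ✗ (not Denver or Leeds) → not eligible.
Travel Insurance — status full-time ✓; service 3 years ≥ 9 months (≈270 days) ✓; age 51 ≥ 18 ✓; rating 5 ≥ 3 ✓ → eligible.
Gym Reimbursement — status full-time ✓ (not excluded); service 3 years ≥ 18 months (≈540 days) ✓; site Madison ✗ (not Osaka or Leeds) → not eligible.
Paid Parental Leave — status full-time ✗ (requires part-time) → not eligible.

Travel Insurance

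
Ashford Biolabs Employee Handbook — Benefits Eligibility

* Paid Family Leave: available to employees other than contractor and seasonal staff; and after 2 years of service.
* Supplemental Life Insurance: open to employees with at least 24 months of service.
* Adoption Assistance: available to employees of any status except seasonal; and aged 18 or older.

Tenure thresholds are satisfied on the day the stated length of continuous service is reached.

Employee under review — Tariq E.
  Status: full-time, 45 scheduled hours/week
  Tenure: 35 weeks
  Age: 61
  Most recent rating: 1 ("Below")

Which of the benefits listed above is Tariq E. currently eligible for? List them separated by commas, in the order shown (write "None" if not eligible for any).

Paid Family Leave — status full-time ✓ (not excluded); service 35 weeks < 2 years (≈730 days) ✗ → not eligible.
Supplemental Life Insurance — service 35 weeks < 24 months (≈720 days) ✗ → not eligible.
Adoption Assistance — status full-time ✓ (not excluded); age 61 ≥ 18 ✓ → eligible.

Adoption Assistance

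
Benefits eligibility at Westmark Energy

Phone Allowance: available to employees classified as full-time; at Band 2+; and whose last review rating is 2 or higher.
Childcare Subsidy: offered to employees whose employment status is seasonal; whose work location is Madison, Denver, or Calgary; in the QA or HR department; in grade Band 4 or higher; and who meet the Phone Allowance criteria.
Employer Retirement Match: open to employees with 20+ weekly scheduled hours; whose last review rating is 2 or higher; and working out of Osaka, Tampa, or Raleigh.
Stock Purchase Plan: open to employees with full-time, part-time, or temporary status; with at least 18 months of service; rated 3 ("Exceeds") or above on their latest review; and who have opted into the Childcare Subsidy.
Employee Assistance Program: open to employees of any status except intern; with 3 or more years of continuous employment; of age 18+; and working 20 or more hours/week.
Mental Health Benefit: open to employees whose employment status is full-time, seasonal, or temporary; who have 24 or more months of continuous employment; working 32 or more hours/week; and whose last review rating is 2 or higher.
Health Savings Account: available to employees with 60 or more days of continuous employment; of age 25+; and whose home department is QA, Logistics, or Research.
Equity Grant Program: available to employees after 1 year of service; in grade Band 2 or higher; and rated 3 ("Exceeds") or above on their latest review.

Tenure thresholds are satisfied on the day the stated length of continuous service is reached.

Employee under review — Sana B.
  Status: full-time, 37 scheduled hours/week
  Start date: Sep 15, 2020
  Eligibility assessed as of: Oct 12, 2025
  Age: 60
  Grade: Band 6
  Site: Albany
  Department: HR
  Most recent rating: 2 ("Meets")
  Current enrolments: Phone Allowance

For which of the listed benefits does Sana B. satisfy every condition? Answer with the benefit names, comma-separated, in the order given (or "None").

Service from Sep 15, 2020 to Oct 12, 2025: 1853 days.
Phone Allowance — status full-time ✓; grade Band 6 ≥ Band 2 ✓; rating 2 ≥ 2 ✓ → eligible.
Childcare Subsidy — status full-time ✗ (requires seasonal) → not eligible.
Employer Retirement Match — 37 hrs/wk ≥ 20 ✓; rating 2 ≥ 2 ✓; site Albany ✗ (not Osaka, Tampa, or Raleigh) → not eligible.
Stock Purchase Plan — status full-time ✓; service 1853 days ≥ 18 months (≈540 days) ✓; rating 2 < 3 ✗ → not eligible.
Employee Assistance Program — status full-time ✓ (not excluded); service 1853 days ≥ 3 years (≈1095 days) ✓; age 60 ≥ 18 ✓; 37 hrs/wk ≥ 20 ✓ → eligible.
Mental Health Benefit — status full-time ✓; service 1853 days ≥ 24 months (≈720 days) ✓; 37 hrs/wk ≥ 32 ✓; rating 2 ≥ 2 ✓ → eligible.
Health Savings Account — service 1853 days ≥ 60 days ✓; age 60 ≥ 25 ✓; dept HR ✗ → not eligible.
Equity Grant Program — service 1853 days ≥ 1 year (≈365 days) ✓; grade Band 6 ≥ Band 2 ✓; rating 2 < 3 ✗ → not eligible.

Phone Allowance, Employee Assistance Program, Mental Health Benefit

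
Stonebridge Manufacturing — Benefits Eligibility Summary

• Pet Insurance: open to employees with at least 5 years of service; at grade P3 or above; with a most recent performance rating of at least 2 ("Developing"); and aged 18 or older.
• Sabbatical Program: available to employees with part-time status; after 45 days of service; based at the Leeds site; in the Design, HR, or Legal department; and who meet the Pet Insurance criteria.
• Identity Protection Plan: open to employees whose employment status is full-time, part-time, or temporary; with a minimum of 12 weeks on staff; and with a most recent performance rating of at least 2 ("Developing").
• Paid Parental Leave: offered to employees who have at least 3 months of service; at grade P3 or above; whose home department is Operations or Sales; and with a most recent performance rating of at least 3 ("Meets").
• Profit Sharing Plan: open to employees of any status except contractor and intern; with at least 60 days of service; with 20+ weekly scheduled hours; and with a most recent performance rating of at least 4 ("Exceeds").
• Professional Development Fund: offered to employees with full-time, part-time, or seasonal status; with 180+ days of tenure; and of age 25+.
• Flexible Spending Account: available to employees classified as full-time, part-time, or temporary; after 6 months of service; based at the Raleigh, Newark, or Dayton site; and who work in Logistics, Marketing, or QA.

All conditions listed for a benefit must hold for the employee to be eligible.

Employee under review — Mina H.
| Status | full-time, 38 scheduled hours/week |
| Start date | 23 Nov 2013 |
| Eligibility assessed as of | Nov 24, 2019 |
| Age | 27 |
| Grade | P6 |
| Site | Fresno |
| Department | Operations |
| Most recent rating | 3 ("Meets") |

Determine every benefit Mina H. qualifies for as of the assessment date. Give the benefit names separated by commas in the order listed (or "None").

Pet Insurance, Identity Protection Plan, Paid Parental Leave, Professional Development Fund

Service from 23 Nov 2013 to Nov 24, 2019: 2192 days.
Pet Insurance — service 2192 days ≥ 5 years (≈1825 days) ✓; grade P6 ≥ P3 ✓; rating 3 ≥ 2 ✓; age 27 ≥ 18 ✓ → eligible.
Sabbatical Program — status full-time ✗ (requires part-time) → not eligible.
Identity Protection Plan — status full-time ✓; service 2192 days ≥ 12 weeks (≈84 days) ✓; rating 3 ≥ 2 ✓ → eligible.
Paid Parental Leave — service 2192 days ≥ 3 months (≈90 days) ✓; grade P6 ≥ P3 ✓; dept Operations ✓; rating 3 ≥ 3 ✓ → eligible.
Profit Sharing Plan — status full-time ✓ (not excluded); service 2192 days ≥ 60 days ✓; 38 hrs/wk ≥ 20 ✓; rating 3 < 4 ✗ → not eligible.
Professional Development Fund — status full-time ✓; service 2192 days ≥ 180 days ✓; age 27 ≥ 25 ✓ → eligible.
Flexible Spending Account — status full-time ✓; service 2192 days ≥ 6 months (≈180 days) ✓; site Fresno ✗ (not Raleigh, Newark, or Dayton) → not eligible.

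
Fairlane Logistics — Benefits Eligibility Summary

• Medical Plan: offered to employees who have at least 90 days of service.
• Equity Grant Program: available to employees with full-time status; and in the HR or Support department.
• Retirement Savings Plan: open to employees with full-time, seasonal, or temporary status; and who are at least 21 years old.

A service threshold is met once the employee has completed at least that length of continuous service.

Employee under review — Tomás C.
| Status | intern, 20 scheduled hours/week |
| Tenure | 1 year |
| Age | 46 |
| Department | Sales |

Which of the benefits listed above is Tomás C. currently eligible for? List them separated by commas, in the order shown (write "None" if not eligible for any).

Medical Plan — service 1 year ≥ 90 days ✓ → eligible.
Equity Grant Program — status intern ✗ (requires full-time) → not eligible.
Retirement Savings Plan — status intern ✗ (requires full-time, seasonal, or temporary) → not eligible.

Medical Plan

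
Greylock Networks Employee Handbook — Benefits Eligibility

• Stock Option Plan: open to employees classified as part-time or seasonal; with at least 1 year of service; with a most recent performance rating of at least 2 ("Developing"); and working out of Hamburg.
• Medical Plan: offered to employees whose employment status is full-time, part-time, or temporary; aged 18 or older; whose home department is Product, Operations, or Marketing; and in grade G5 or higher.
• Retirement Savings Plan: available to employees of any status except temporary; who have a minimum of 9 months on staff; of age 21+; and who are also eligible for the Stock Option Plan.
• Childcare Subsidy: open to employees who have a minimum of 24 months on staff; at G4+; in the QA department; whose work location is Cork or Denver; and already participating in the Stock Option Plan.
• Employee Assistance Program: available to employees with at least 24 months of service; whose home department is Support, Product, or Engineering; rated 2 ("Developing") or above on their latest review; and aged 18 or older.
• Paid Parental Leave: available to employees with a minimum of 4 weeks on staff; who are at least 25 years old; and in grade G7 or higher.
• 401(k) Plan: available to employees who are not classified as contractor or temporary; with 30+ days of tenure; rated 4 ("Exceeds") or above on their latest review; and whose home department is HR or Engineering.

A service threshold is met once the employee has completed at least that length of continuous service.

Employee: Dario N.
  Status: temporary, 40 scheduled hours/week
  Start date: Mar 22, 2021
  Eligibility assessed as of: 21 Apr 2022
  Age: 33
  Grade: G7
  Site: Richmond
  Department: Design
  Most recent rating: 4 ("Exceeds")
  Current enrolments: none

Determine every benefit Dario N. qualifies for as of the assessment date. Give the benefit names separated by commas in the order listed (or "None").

Service from Mar 22, 2021 to 21 Apr 2022: 395 days.
Stock Option Plan — status temporary ✗ (requires part-time or seasonal) → not eligible.
Medical Plan — status temporary ✓; age 33 ≥ 18 ✓; dept Design ✗ → not eligible.
Retirement Savings Plan — status temporary ✗ (excluded) → not eligible.
Childcare Subsidy — service 395 days < 24 months (≈720 days) ✗ → not eligible.
Employee Assistance Program — service 395 days < 24 months (≈720 days) ✗ → not eligible.
Paid Parental Leave — service 395 days ≥ 4 weeks (≈28 days) ✓; age 33 ≥ 25 ✓; grade G7 ≥ G7 ✓ → eligible.
401(k) Plan — status temporary ✗ (excluded) → not eligible.

Paid Parental Leave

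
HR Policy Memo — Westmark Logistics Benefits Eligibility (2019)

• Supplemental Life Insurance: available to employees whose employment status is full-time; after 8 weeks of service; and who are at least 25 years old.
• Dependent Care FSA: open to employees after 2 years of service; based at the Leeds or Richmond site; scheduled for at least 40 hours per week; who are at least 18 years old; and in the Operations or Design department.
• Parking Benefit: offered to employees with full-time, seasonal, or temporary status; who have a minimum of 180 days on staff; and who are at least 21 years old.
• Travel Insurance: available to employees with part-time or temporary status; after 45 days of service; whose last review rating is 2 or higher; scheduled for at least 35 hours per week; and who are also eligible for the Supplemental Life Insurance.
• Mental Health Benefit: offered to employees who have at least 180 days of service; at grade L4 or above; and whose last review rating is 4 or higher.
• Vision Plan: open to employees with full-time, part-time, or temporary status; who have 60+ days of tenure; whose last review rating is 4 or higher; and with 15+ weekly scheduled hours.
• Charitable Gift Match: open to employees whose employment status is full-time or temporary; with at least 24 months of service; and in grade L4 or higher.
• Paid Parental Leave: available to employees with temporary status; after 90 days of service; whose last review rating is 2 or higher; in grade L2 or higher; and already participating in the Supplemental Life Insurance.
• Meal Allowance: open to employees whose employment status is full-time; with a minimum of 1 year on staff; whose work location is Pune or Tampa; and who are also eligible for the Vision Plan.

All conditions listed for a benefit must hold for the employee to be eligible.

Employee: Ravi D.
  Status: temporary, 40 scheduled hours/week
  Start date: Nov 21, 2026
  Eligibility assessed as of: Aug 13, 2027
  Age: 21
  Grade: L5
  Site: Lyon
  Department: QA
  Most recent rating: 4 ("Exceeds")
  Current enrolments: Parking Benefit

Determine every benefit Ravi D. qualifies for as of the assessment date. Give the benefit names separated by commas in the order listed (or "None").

Service from Nov 21, 2026 to Aug 13, 2027: 265 days.
Supplemental Life Insurance — status temporary ✗ (requires full-time) → not eligible.
Dependent Care FSA — service 265 days < 2 years (≈730 days) ✗ → not eligible.
Parking Benefit — status temporary ✓; service 265 days ≥ 180 days ✓; age 21 ≥ 21 ✓ → eligible.
Travel Insurance — status temporary ✓; service 265 days ≥ 45 days ✓; rating 4 ≥ 2 ✓; 40 hrs/wk ≥ 35 ✓; not eligible for Supplemental Life Insurance ✗ → not eligible.
Mental Health Benefit — service 265 days ≥ 180 days ✓; grade L5 ≥ L4 ✓; rating 4 ≥ 4 ✓ → eligible.
Vision Plan — status temporary ✓; service 265 days ≥ 60 days ✓; rating 4 ≥ 4 ✓; 40 hrs/wk ≥ 15 ✓ → eligible.
Charitable Gift Match — status temporary ✓; service 265 days < 24 months (≈720 days) ✗ → not eligible.
Paid Parental Leave — status temporary ✓; service 265 days ≥ 90 days ✓; rating 4 ≥ 2 ✓; grade L5 ≥ L2 ✓; not enrolled in Supplemental Life Insurance ✗ → not eligible.
Meal Allowance — status temporary ✗ (requires full-time) → not eligible.

Parking Benefit, Mental Health Benefit, Vision Plan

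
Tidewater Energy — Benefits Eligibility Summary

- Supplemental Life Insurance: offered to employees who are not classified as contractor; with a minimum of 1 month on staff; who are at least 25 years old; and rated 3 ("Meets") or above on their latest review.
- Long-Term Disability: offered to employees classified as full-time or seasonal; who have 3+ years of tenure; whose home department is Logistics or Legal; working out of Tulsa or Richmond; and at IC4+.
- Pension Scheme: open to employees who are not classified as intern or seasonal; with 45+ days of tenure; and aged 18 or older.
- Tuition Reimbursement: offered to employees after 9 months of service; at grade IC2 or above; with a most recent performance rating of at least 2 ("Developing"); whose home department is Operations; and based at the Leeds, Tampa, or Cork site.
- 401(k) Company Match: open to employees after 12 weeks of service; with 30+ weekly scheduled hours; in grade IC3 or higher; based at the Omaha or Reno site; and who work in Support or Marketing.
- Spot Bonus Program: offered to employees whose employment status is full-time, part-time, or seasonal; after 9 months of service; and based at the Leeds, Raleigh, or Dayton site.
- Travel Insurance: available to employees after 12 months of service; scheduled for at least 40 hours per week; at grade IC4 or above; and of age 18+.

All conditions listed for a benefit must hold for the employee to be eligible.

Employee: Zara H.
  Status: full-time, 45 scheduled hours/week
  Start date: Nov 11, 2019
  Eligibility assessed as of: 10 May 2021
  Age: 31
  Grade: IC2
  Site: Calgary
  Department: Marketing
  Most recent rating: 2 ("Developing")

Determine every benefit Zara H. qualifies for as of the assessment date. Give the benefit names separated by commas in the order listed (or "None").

Service from Nov 11, 2019 to 10 May 2021: 546 days.
Supplemental Life Insurance — status full-time ✓ (not excluded); service 546 days ≥ 1 month (≈30 days) ✓; age 31 ≥ 25 ✓; rating 2 < 3 ✗ → not eligible.
Long-Term Disability — status full-time ✓; service 546 days < 3 years (≈1095 days) ✗ → not eligible.
Pension Scheme — status full-time ✓ (not excluded); service 546 days ≥ 45 days ✓; age 31 ≥ 18 ✓ → eligible.
Tuition Reimbursement — service 546 days ≥ 9 months (≈270 days) ✓; grade IC2 ≥ IC2 ✓; rating 2 ≥ 2 ✓; dept Marketing ✗ → not eligible.
401(k) Company Match — service 546 days ≥ 12 weeks (≈84 days) ✓; 45 hrs/wk ≥ 30 ✓; grade IC2 < IC3 ✗ → not eligible.
Spot Bonus Program — status full-time ✓; service 546 days ≥ 9 months (≈270 days) ✓; site Calgary ✗ (not Leeds, Raleigh, or Dayton) → not eligible.
Travel Insurance — service 546 days ≥ 12 months (≈360 days) ✓; 45 hrs/wk ≥ 40 ✓; grade IC2 < IC4 ✗ → not eligible.

Pension Scheme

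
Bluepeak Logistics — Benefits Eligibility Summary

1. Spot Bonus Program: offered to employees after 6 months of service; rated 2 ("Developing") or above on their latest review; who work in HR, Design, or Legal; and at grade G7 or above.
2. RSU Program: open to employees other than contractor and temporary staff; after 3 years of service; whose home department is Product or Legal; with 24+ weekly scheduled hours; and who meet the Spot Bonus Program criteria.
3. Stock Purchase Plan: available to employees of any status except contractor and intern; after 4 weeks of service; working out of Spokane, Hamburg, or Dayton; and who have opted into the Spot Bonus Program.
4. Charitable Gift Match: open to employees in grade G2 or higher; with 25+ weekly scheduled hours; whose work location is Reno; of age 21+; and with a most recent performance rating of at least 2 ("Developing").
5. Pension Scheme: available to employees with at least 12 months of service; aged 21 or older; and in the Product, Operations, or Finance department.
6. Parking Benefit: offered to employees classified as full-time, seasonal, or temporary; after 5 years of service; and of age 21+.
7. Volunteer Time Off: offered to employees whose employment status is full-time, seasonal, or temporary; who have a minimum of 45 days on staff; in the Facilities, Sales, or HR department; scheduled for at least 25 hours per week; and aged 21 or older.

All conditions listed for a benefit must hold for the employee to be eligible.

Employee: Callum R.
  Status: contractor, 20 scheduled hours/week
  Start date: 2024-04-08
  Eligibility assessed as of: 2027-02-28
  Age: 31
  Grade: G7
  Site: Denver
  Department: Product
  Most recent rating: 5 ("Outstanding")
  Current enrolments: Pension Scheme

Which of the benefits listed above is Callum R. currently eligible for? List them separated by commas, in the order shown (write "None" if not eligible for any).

Service from 2024-04-08 to 2027-02-28: 1056 days.
Spot Bonus Program — service 1056 days ≥ 6 months (≈180 days) ✓; rating 5 ≥ 2 ✓; dept Product ✗ → not eligible.
RSU Program — status contractor ✗ (excluded) → not eligible.
Stock Purchase Plan — status contractor ✗ (excluded) → not eligible.
Charitable Gift Match — grade G7 ≥ G2 ✓; 20 hrs/wk < 25 ✗ → not eligible.
Pension Scheme — service 1056 days ≥ 12 months (≈360 days) ✓; age 31 ≥ 21 ✓; dept Product ✓ → eligible.
Parking Benefit — status contractor ✗ (requires full-time, seasonal, or temporary) → not eligible.
Volunteer Time Off — status contractor ✗ (requires full-time, seasonal, or temporary) → not eligible.

Pension Scheme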